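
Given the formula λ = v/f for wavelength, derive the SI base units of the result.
Units of each symbol in λ = v/f:
  v (wave speed): m/s
  f (frequency): 1/s  → in the denominator, contributes s

Multiplying the contributions: [m/s] · [s]
Adding exponents of each base unit: m: 1
SI base units of wavelength: m

Answer: m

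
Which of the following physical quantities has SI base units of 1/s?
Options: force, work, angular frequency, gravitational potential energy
Checking the SI base units of each option:
  force (F = ma): kg·m/s²  ✗
  work (W = Fd): kg·m²/s²  ✗
  angular frequency (ω = 2πf): 1/s  ✓ matches
  gravitational potential energy (U = -GMm/r): kg·m²/s²  ✗

Only angular frequency has units 1/s.

Answer: angular frequency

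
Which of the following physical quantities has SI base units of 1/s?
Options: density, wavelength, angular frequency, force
Checking the SI base units of each option:
  density (ρ = m/V): kg/m³  ✗
  wavelength (λ = v/f): m  ✗
  angular frequency (ω = 2πf): 1/s  ✓ matches
  force (F = ma): kg·m/s²  ✗

Only angular frequency has units 1/s.

Answer: angular frequency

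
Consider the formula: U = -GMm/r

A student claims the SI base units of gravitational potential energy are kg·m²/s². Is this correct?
Units of each symbol in U = -GMm/r:
  G (gravitational constant): m³/(kg·s²)
  M (mass): kg
  m (mass): kg
  r (distance): m  → in the denominator, contributes 1/m
  The minus sign does not affect the units.

Multiplying the contributions: [m³/(kg·s²)] · [kg] · [kg] · [1/m]
Adding exponents of each base unit: kg: 1, m: 2, s: -2
SI base units of gravitational potential energy: kg·m²/s²

The claimed units kg·m²/s² match the derived units, so the claim is correct.

Answer: Yes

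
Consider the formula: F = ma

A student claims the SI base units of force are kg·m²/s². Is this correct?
Units of each symbol in F = ma:
  m (mass): kg
  a (acceleration): m/s²

Multiplying the contributions: [kg] · [m/s²]
Adding exponents of each base unit: kg: 1, m: 1, s: -2
SI base units of force: kg·m/s²

The claimed units kg·m²/s² (exponents kg: 1, m: 2, s: -2) do not match the derived units kg·m/s² (exponents kg: 1, m: 1, s: -2), so the claim is incorrect.

Answer: No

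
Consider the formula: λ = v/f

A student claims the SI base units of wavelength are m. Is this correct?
Units of each symbol in λ = v/f:
  v (wave speed): m/s
  f (frequency): 1/s  → in the denominator, contributes s

Multiplying the contributions: [m/s] · [s]
Adding exponents of each base unit: m: 1
SI base units of wavelength: m

The claimed units m match the derived units, so the claim is correct.

Answer: Yes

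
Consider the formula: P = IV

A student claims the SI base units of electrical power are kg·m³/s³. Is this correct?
Units of each symbol in P = IV:
  I (current): A
  V (voltage, in volts): kg·m²/(s³·A)

Multiplying the contributions: [A] · [kg·m²/(s³·A)]
Adding exponents of each base unit: kg: 1, m: 2, s: -3
SI base units of electrical power: kg·m²/s³

The claimed units kg·m³/s³ (exponents kg: 1, m: 3, s: -3) do not match the derived units kg·m²/s³ (exponents kg: 1, m: 2, s: -3), so the claim is incorrect.

Answer: No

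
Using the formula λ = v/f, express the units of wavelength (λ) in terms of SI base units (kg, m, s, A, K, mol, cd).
Units of each symbol in λ = v/f:
  v (wave speed): m/s
  f (frequency): 1/s  → in the denominator, contributes s

Multiplying the contributions: [m/s] · [s]
Adding exponents of each base unit: m: 1
SI base units of wavelength: m

Answer: m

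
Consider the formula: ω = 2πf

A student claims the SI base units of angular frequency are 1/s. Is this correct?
Units of each symbol in ω = 2πf:
  f (frequency): 1/s
  The factor 2π is dimensionless.

Multiplying the contributions: [1/s]
Adding exponents of each base unit: s: -1
SI base units of angular frequency: 1/s

The claimed units 1/s match the derived units, so the claim is correct.

Answer: Yes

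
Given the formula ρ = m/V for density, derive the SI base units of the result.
Units of each symbol in ρ = m/V:
  m (mass): kg
  V (volume): m³  → in the denominator, contributes 1/m³

Multiplying the contributions: [kg] · [1/m³]
Adding exponents of each base unit: kg: 1, m: -3
SI base units of density: kg/m³

Answer: kg/m³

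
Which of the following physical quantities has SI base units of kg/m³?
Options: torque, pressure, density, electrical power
Checking the SI base units of each option:
  torque (τ = Fr): kg·m²/s²  ✗
  pressure (P = F/A): kg/(m·s²)  ✗
  density (ρ = m/V): kg/m³  ✓ matches
  electrical power (P = IV): kg·m²/s³  ✗

Only density has units kg/m³.

Answer: density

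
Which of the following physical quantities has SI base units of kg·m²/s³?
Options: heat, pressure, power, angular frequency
Checking the SI base units of each option:
  heat (Q = mcΔT): kg·m²/s²  ✗
  pressure (P = F/A): kg/(m·s²)  ✗
  power (P = W/t): kg·m²/s³  ✓ matches
  angular frequency (ω = 2πf): 1/s  ✗

Only power has units kg·m²/s³.

Answer: power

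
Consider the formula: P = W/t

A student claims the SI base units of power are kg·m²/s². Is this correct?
Units of each symbol in P = W/t:
  W (work): kg·m²/s²
  t (time): s  → in the denominator, contributes 1/s

Multiplying the contributions: [kg·m²/s²] · [1/s]
Adding exponents of each base unit: kg: 1, m: 2, s: -3
SI base units of power: kg·m²/s³

The claimed units kg·m²/s² (exponents kg: 1, m: 2, s: -2) do not match the derived units kg·m²/s³ (exponents kg: 1, m: 2, s: -3), so the claim is incorrect.

Answer: No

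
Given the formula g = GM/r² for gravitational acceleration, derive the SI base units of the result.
Units of each symbol in g = GM/r²:
  G (gravitational constant): m³/(kg·s²)
  M (mass): kg
  r (distance): m  → to the power 2 in the denominator, contributes 1/m²

Multiplying the contributions: [m³/(kg·s²)] · [kg] · [1/m²]
Adding exponents of each base unit: m: 1, s: -2
SI base units of gravitational acceleration: m/s²

Answer: m/s²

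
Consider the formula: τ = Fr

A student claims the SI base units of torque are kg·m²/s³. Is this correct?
Units of each symbol in τ = Fr:
  F (force): kg·m/s²
  r (lever arm): m

Multiplying the contributions: [kg·m/s²] · [m]
Adding exponents of each base unit: kg: 1, m: 2, s: -2
SI base units of torque: kg·m²/s²

The claimed units kg·m²/s³ (exponents kg: 1, m: 2, s: -3) do not match the derived units kg·m²/s² (exponents kg: 1, m: 2, s: -2), so the claim is incorrect.

Answer: No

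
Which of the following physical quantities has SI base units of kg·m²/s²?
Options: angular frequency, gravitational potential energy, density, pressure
Checking the SI base units of each option:
  angular frequency (ω = 2πf): 1/s  ✗
  gravitational potential energy (U = -GMm/r): kg·m²/s²  ✓ matches
  density (ρ = m/V): kg/m³  ✗
  pressure (P = F/A): kg/(m·s²)  ✗

Only gravitational potential energy has units kg·m²/s².

Answer: gravitational potential energy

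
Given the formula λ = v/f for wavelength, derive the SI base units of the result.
Units of each symbol in λ = v/f:
  v (wave speed): m/s
  f (frequency): 1/s  → in the denominator, contributes s

Multiplying the contributions: [m/s] · [s]
Adding exponents of each base unit: m: 1
SI base units of wavelength: m

Answer: m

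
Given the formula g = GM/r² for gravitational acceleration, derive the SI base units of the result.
Units of each symbol in g = GM/r²:
  G (gravitational constant): m³/(kg·s²)
  M (mass): kg
  r (distance): m  → to the power 2 in the denominator, contributes 1/m²

Multiplying the contributions: [m³/(kg·s²)] · [kg] · [1/m²]
Adding exponents of each base unit: m: 1, s: -2
SI base units of gravitational acceleration: m/s²

Answer: m/s²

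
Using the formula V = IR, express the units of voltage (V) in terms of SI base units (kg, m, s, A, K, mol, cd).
Units of each symbol in V = IR:
  I (current): A
  R (resistance, in ohms): kg·m²/(s³·A²)

Multiplying the contributions: [A] · [kg·m²/(s³·A²)]
Adding exponents of each base unit: kg: 1, m: 2, s: -3, A: -1
SI base units of voltage: kg·m²/(s³·A)

Answer: kg·m²/(s³·A)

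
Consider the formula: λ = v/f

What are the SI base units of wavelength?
Units of each symbol in λ = v/f:
  v (wave speed): m/s
  f (frequency): 1/s  → in the denominator, contributes s

Multiplying the contributions: [m/s] · [s]
Adding exponents of each base unit: m: 1
SI base units of wavelength: m

Answer: m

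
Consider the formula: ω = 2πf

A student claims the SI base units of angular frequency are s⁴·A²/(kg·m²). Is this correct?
Units of each symbol in ω = 2πf:
  f (frequency): 1/s
  The factor 2π is dimensionless.

Multiplying the contributions: [1/s]
Adding exponents of each base unit: s: -1
SI base units of angular frequency: 1/s

The claimed units s⁴·A²/(kg·m²) (exponents kg: -1, m: -2, s: 4, A: 2) do not match the derived units 1/s (exponents s: -1), so the claim is incorrect.

Answer: No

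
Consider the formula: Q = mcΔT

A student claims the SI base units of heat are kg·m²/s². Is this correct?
Units of each symbol in Q = mcΔT:
  m (mass): kg
  c (specific heat capacity, in J/(kg·K)): m²/(s²·K)
  ΔT (temperature change): K

Multiplying the contributions: [kg] · [m²/(s²·K)] · [K]
Adding exponents of each base unit: kg: 1, m: 2, s: -2
SI base units of heat: kg·m²/s²

The claimed units kg·m²/s² match the derived units, so the claim is correct.

Answer: Yes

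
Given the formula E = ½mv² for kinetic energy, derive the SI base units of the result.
Units of each symbol in E = ½mv²:
  m (mass): kg
  v (speed): m/s  → to the power 2, contributes m²/s²
  The factor ½ is dimensionless.

Multiplying the contributions: [kg] · [m²/s²]
Adding exponents of each base unit: kg: 1, m: 2, s: -2
SI base units of kinetic energy: kg·m²/s²

Answer: kg·m²/s²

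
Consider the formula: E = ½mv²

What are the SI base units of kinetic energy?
Units of each symbol in E = ½mv²:
  m (mass): kg
  v (speed): m/s  → to the power 2, contributes m²/s²
  The factor ½ is dimensionless.

Multiplying the contributions: [kg] · [m²/s²]
Adding exponents of each base unit: kg: 1, m: 2, s: -2
SI base units of kinetic energy: kg·m²/s²

Answer: kg·m²/s²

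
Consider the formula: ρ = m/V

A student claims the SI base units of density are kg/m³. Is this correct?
Units of each symbol in ρ = m/V:
  m (mass): kg
  V (volume): m³  → in the denominator, contributes 1/m³

Multiplying the contributions: [kg] · [1/m³]
Adding exponents of each base unit: kg: 1, m: -3
SI base units of density: kg/m³

The claimed units kg/m³ match the derived units, so the claim is correct.

Answer: Yes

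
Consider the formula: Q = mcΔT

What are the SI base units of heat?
Units of each symbol in Q = mcΔT:
  m (mass): kg
  c (specific heat capacity, in J/(kg·K)): m²/(s²·K)
  ΔT (temperature change): K

Multiplying the contributions: [kg] · [m²/(s²·K)] · [K]
Adding exponents of each base unit: kg: 1, m: 2, s: -2
SI base units of heat: kg·m²/s²

Answer: kg·m²/s²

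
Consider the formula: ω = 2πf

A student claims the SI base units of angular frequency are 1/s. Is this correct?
Units of each symbol in ω = 2πf:
  f (frequency): 1/s
  The factor 2π is dimensionless.

Multiplying the contributions: [1/s]
Adding exponents of each base unit: s: -1
SI base units of angular frequency: 1/s

The claimed units 1/s match the derived units, so the claim is correct.

Answer: Yes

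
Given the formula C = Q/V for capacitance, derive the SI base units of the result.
Units of each symbol in C = Q/V:
  Q (charge, in coulombs): s·A
  V (voltage, in volts): kg·m²/(s³·A)  → in the denominator, contributes s³·A/(kg·m²)

Multiplying the contributions: [s·A] · [s³·A/(kg·m²)]
Adding exponents of each base unit: kg: -1, m: -2, s: 4, A: 2
SI base units of capacitance: s⁴·A²/(kg·m²)

Answer: s⁴·A²/(kg·m²)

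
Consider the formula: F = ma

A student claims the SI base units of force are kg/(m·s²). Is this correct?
Units of each symbol in F = ma:
  m (mass): kg
  a (acceleration): m/s²

Multiplying the contributions: [kg] · [m/s²]
Adding exponents of each base unit: kg: 1, m: 1, s: -2
SI base units of force: kg·m/s²

The claimed units kg/(m·s²) (exponents kg: 1, m: -1, s: -2) do not match the derived units kg·m/s² (exponents kg: 1, m: 1, s: -2), so the claim is incorrect.

Answer: No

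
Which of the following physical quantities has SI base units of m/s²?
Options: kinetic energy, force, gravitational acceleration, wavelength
Checking the SI base units of each option:
  kinetic energy (E = ½mv²): kg·m²/s²  ✗
  force (F = ma): kg·m/s²  ✗
  gravitational acceleration (g = GM/r²): m/s²  ✓ matches
  wavelength (λ = v/f): m  ✗

Only gravitational acceleration has units m/s².

Answer: gravitational acceleration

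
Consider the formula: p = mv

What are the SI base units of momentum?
Units of each symbol in p = mv:
  m (mass): kg
  v (velocity): m/s

Multiplying the contributions: [kg] · [m/s]
Adding exponents of each base unit: kg: 1, m: 1, s: -1
SI base units of momentum: kg·m/s

Answer: kg·m/s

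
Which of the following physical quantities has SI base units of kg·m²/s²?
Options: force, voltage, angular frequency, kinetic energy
Checking the SI base units of each option:
  force (F = ma): kg·m/s²  ✗
  voltage (V = IR): kg·m²/(s³·A)  ✗
  angular frequency (ω = 2πf): 1/s  ✗
  kinetic energy (E = ½mv²): kg·m²/s²  ✓ matches

Only kinetic energy has units kg·m²/s².

Answer: kinetic energy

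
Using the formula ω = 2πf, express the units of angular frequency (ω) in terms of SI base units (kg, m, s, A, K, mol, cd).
Units of each symbol in ω = 2πf:
  f (frequency): 1/s
  The factor 2π is dimensionless.

Multiplying the contributions: [1/s]
Adding exponents of each base unit: s: -1
SI base units of angular frequency: 1/s

Answer: 1/s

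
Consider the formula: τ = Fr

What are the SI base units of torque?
Units of each symbol in τ = Fr:
  F (force): kg·m/s²
  r (lever arm): m

Multiplying the contributions: [kg·m/s²] · [m]
Adding exponents of each base unit: kg: 1, m: 2, s: -2
SI base units of torque: kg·m²/s²

Answer: kg·m²/s²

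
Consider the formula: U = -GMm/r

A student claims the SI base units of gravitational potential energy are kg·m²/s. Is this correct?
Units of each symbol in U = -GMm/r:
  G (gravitational constant): m³/(kg·s²)
  M (mass): kg
  m (mass): kg
  r (distance): m  → in the denominator, contributes 1/m
  The minus sign does not affect the units.

Multiplying the contributions: [m³/(kg·s²)] · [kg] · [kg] · [1/m]
Adding exponents of each base unit: kg: 1, m: 2, s: -2
SI base units of gravitational potential energy: kg·m²/s²

The claimed units kg·m²/s (exponents kg: 1, m: 2, s: -1) do not match the derived units kg·m²/s² (exponents kg: 1, m: 2, s: -2), so the claim is incorrect.

Answer: No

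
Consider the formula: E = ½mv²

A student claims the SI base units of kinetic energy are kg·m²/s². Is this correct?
Units of each symbol in E = ½mv²:
  m (mass): kg
  v (speed): m/s  → to the power 2, contributes m²/s²
  The factor ½ is dimensionless.

Multiplying the contributions: [kg] · [m²/s²]
Adding exponents of each base unit: kg: 1, m: 2, s: -2
SI base units of kinetic energy: kg·m²/s²

The claimed units kg·m²/s² match the derived units, so the claim is correct.

Answer: Yes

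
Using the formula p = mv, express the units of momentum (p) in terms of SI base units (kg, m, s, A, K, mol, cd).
Units of each symbol in p = mv:
  m (mass): kg
  v (velocity): m/s

Multiplying the contributions: [kg] · [m/s]
Adding exponents of each base unit: kg: 1, m: 1, s: -1
SI base units of momentum: kg·m/s

Answer: kg·m/s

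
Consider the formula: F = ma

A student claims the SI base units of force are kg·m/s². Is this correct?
Units of each symbol in F = ma:
  m (mass): kg
  a (acceleration): m/s²

Multiplying the contributions: [kg] · [m/s²]
Adding exponents of each base unit: kg: 1, m: 1, s: -2
SI base units of force: kg·m/s²

The claimed units kg·m/s² match the derived units, so the claim is correct.

Answer: Yes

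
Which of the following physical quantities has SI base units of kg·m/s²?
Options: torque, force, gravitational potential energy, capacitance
Checking the SI base units of each option:
  torque (τ = Fr): kg·m²/s²  ✗
  force (F = ma): kg·m/s²  ✓ matches
  gravitational potential energy (U = -GMm/r): kg·m²/s²  ✗
  capacitance (C = Q/V): s⁴·A²/(kg·m²)  ✗

Only force has units kg·m/s².

Answer: force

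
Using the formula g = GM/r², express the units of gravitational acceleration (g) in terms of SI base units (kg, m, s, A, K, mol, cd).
Units of each symbol in g = GM/r²:
  G (gravitational constant): m³/(kg·s²)
  M (mass): kg
  r (distance): m  → to the power 2 in the denominator, contributes 1/m²

Multiplying the contributions: [m³/(kg·s²)] · [kg] · [1/m²]
Adding exponents of each base unit: m: 1, s: -2
SI base units of gravitational acceleration: m/s²

Answer: m/s²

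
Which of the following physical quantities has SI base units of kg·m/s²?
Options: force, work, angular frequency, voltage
Checking the SI base units of each option:
  force (F = ma): kg·m/s²  ✓ matches
  work (W = Fd): kg·m²/s²  ✗
  angular frequency (ω = 2πf): 1/s  ✗
  voltage (V = IR): kg·m²/(s³·A)  ✗

Only force has units kg·m/s².

Answer: force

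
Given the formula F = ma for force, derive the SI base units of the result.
Units of each symbol in F = ma:
  m (mass): kg
  a (acceleration): m/s²

Multiplying the contributions: [kg] · [m/s²]
Adding exponents of each base unit: kg: 1, m: 1, s: -2
SI base units of force: kg·m/s²

Answer: kg·m/s²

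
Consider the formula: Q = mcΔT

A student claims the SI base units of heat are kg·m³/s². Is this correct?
Units of each symbol in Q = mcΔT:
  m (mass): kg
  c (specific heat capacity, in J/(kg·K)): m²/(s²·K)
  ΔT (temperature change): K

Multiplying the contributions: [kg] · [m²/(s²·K)] · [K]
Adding exponents of each base unit: kg: 1, m: 2, s: -2
SI base units of heat: kg·m²/s²

The claimed units kg·m³/s² (exponents kg: 1, m: 3, s: -2) do not match the derived units kg·m²/s² (exponents kg: 1, m: 2, s: -2), so the claim is incorrect.

Answer: No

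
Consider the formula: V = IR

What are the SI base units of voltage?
Units of each symbol in V = IR:
  I (current): A
  R (resistance, in ohms): kg·m²/(s³·A²)

Multiplying the contributions: [A] · [kg·m²/(s³·A²)]
Adding exponents of each base unit: kg: 1, m: 2, s: -3, A: -1
SI base units of voltage: kg·m²/(s³·A)

Answer: kg·m²/(s³·A)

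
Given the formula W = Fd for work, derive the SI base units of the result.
Units of each symbol in W = Fd:
  F (force): kg·m/s²
  d (displacement): m

Multiplying the contributions: [kg·m/s²] · [m]
Adding exponents of each base unit: kg: 1, m: 2, s: -2
SI base units of work: kg·m²/s²

Answer: kg·m²/s²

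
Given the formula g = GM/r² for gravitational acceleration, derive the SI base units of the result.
Units of each symbol in g = GM/r²:
  G (gravitational constant): m³/(kg·s²)
  M (mass): kg
  r (distance): m  → to the power 2 in the denominator, contributes 1/m²

Multiplying the contributions: [m³/(kg·s²)] · [kg] · [1/m²]
Adding exponents of each base unit: m: 1, s: -2
SI base units of gravitational acceleration: m/s²

Answer: m/s²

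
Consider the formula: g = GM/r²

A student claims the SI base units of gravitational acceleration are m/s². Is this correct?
Units of each symbol in g = GM/r²:
  G (gravitational constant): m³/(kg·s²)
  M (mass): kg
  r (distance): m  → to the power 2 in the denominator, contributes 1/m²

Multiplying the contributions: [m³/(kg·s²)] · [kg] · [1/m²]
Adding exponents of each base unit: m: 1, s: -2
SI base units of gravitational acceleration: m/s²

The claimed units m/s² match the derived units, so the claim is correct.

Answer: Yes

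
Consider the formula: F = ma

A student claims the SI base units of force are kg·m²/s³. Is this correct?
Units of each symbol in F = ma:
  m (mass): kg
  a (acceleration): m/s²

Multiplying the contributions: [kg] · [m/s²]
Adding exponents of each base unit: kg: 1, m: 1, s: -2
SI base units of force: kg·m/s²

The claimed units kg·m²/s³ (exponents kg: 1, m: 2, s: -3) do not match the derived units kg·m/s² (exponents kg: 1, m: 1, s: -2), so the claim is incorrect.

Answer: No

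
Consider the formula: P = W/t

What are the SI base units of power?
Units of each symbol in P = W/t:
  W (work): kg·m²/s²
  t (time): s  → in the denominator, contributes 1/s

Multiplying the contributions: [kg·m²/s²] · [1/s]
Adding exponents of each base unit: kg: 1, m: 2, s: -3
SI base units of power: kg·m²/s³

Answer: kg·m²/s³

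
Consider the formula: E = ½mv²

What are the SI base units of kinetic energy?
Units of each symbol in E = ½mv²:
  m (mass): kg
  v (speed): m/s  → to the power 2, contributes m²/s²
  The factor ½ is dimensionless.

Multiplying the contributions: [kg] · [m²/s²]
Adding exponents of each base unit: kg: 1, m: 2, s: -2
SI base units of kinetic energy: kg·m²/s²

Answer: kg·m²/s²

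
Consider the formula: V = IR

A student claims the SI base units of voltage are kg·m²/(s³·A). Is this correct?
Units of each symbol in V = IR:
  I (current): A
  R (resistance, in ohms): kg·m²/(s³·A²)

Multiplying the contributions: [A] · [kg·m²/(s³·A²)]
Adding exponents of each base unit: kg: 1, m: 2, s: -3, A: -1
SI base units of voltage: kg·m²/(s³·A)

The claimed units kg·m²/(s³·A) match the derived units, so the claim is correct.

Answer: Yes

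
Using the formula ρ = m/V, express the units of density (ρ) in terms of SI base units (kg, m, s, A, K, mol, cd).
Units of each symbol in ρ = m/V:
  m (mass): kg
  V (volume): m³  → in the denominator, contributes 1/m³

Multiplying the contributions: [kg] · [1/m³]
Adding exponents of each base unit: kg: 1, m: -3
SI base units of density: kg/m³

Answer: kg/m³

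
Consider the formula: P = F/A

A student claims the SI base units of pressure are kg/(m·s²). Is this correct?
Units of each symbol in P = F/A:
  F (force): kg·m/s²
  A (area): m²  → in the denominator, contributes 1/m²

Multiplying the contributions: [kg·m/s²] · [1/m²]
Adding exponents of each base unit: kg: 1, m: -1, s: -2
SI base units of pressure: kg/(m·s²)

The claimed units kg/(m·s²) match the derived units, so the claim is correct.

Answer: Yes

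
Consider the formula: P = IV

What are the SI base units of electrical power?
Units of each symbol in P = IV:
  I (current): A
  V (voltage, in volts): kg·m²/(s³·A)

Multiplying the contributions: [A] · [kg·m²/(s³·A)]
Adding exponents of each base unit: kg: 1, m: 2, s: -3
SI base units of electrical power: kg·m²/s³

Answer: kg·m²/s³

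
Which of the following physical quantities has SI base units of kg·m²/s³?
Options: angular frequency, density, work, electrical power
Checking the SI base units of each option:
  angular frequency (ω = 2πf): 1/s  ✗
  density (ρ = m/V): kg/m³  ✗
  work (W = Fd): kg·m²/s²  ✗
  electrical power (P = IV): kg·m²/s³  ✓ matches

Only electrical power has units kg·m²/s³.

Answer: electrical power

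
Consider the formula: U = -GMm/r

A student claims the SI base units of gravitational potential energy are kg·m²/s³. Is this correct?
Units of each symbol in U = -GMm/r:
  G (gravitational constant): m³/(kg·s²)
  M (mass): kg
  m (mass): kg
  r (distance): m  → in the denominator, contributes 1/m
  The minus sign does not affect the units.

Multiplying the contributions: [m³/(kg·s²)] · [kg] · [kg] · [1/m]
Adding exponents of each base unit: kg: 1, m: 2, s: -2
SI base units of gravitational potential energy: kg·m²/s²

The claimed units kg·m²/s³ (exponents kg: 1, m: 2, s: -3) do not match the derived units kg·m²/s² (exponents kg: 1, m: 2, s: -2), so the claim is incorrect.

Answer: No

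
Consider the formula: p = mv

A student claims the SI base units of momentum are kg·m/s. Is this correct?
Units of each symbol in p = mv:
  m (mass): kg
  v (velocity): m/s

Multiplying the contributions: [kg] · [m/s]
Adding exponents of each base unit: kg: 1, m: 1, s: -1
SI base units of momentum: kg·m/s

The claimed units kg·m/s match the derived units, so the claim is correct.

Answer: Yes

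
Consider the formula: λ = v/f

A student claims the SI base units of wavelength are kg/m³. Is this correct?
Units of each symbol in λ = v/f:
  v (wave speed): m/s
  f (frequency): 1/s  → in the denominator, contributes s

Multiplying the contributions: [m/s] · [s]
Adding exponents of each base unit: m: 1
SI base units of wavelength: m

The claimed units kg/m³ (exponents kg: 1, m: -3) do not match the derived units m (exponents m: 1), so the claim is incorrect.

Answer: No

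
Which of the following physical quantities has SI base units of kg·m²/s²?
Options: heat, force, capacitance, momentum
Checking the SI base units of each option:
  heat (Q = mcΔT): kg·m²/s²  ✓ matches
  force (F = ma): kg·m/s²  ✗
  capacitance (C = Q/V): s⁴·A²/(kg·m²)  ✗
  momentum (p = mv): kg·m/s  ✗

Only heat has units kg·m²/s².

Answer: heat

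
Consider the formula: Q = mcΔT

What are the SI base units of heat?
Units of each symbol in Q = mcΔT:
  m (mass): kg
  c (specific heat capacity, in J/(kg·K)): m²/(s²·K)
  ΔT (temperature change): K

Multiplying the contributions: [kg] · [m²/(s²·K)] · [K]
Adding exponents of each base unit: kg: 1, m: 2, s: -2
SI base units of heat: kg·m²/s²

Answer: kg·m²/s²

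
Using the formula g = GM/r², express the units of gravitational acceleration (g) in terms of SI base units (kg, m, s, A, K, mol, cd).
Units of each symbol in g = GM/r²:
  G (gravitational constant): m³/(kg·s²)
  M (mass): kg
  r (distance): m  → to the power 2 in the denominator, contributes 1/m²

Multiplying the contributions: [m³/(kg·s²)] · [kg] · [1/m²]
Adding exponents of each base unit: m: 1, s: -2
SI base units of gravitational acceleration: m/s²

Answer: m/s²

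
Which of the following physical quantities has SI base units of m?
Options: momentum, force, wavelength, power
Checking the SI base units of each option:
  momentum (p = mv): kg·m/s  ✗
  force (F = ma): kg·m/s²  ✗
  wavelength (λ = v/f): m  ✓ matches
  power (P = W/t): kg·m²/s³  ✗

Only wavelength has units m.

Answer: wavelength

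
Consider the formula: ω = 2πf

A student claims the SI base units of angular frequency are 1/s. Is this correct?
Units of each symbol in ω = 2πf:
  f (frequency): 1/s
  The factor 2π is dimensionless.

Multiplying the contributions: [1/s]
Adding exponents of each base unit: s: -1
SI base units of angular frequency: 1/s

The claimed units 1/s match the derived units, so the claim is correct.

Answer: Yes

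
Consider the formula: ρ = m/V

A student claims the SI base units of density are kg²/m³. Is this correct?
Units of each symbol in ρ = m/V:
  m (mass): kg
  V (volume): m³  → in the denominator, contributes 1/m³

Multiplying the contributions: [kg] · [1/m³]
Adding exponents of each base unit: kg: 1, m: -3
SI base units of density: kg/m³

The claimed units kg²/m³ (exponents kg: 2, m: -3) do not match the derived units kg/m³ (exponents kg: 1, m: -3), so the claim is incorrect.

Answer: No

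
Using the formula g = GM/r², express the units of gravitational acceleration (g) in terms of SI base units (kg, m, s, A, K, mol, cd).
Units of each symbol in g = GM/r²:
  G (gravitational constant): m³/(kg·s²)
  M (mass): kg
  r (distance): m  → to the power 2 in the denominator, contributes 1/m²

Multiplying the contributions: [m³/(kg·s²)] · [kg] · [1/m²]
Adding exponents of each base unit: m: 1, s: -2
SI base units of gravitational acceleration: m/s²

Answer: m/s²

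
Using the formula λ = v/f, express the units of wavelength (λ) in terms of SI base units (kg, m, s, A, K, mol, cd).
Units of each symbol in λ = v/f:
  v (wave speed): m/s
  f (frequency): 1/s  → in the denominator, contributes s

Multiplying the contributions: [m/s] · [s]
Adding exponents of each base unit: m: 1
SI base units of wavelength: m

Answer: m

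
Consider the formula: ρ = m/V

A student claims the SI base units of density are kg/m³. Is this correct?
Units of each symbol in ρ = m/V:
  m (mass): kg
  V (volume): m³  → in the denominator, contributes 1/m³

Multiplying the contributions: [kg] · [1/m³]
Adding exponents of each base unit: kg: 1, m: -3
SI base units of density: kg/m³

The claimed units kg/m³ match the derived units, so the claim is correct.

Answer: Yes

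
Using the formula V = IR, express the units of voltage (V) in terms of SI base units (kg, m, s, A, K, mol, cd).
Units of each symbol in V = IR:
  I (current): A
  R (resistance, in ohms): kg·m²/(s³·A²)

Multiplying the contributions: [A] · [kg·m²/(s³·A²)]
Adding exponents of each base unit: kg: 1, m: 2, s: -3, A: -1
SI base units of voltage: kg·m²/(s³·A)

Answer: kg·m²/(s³·A)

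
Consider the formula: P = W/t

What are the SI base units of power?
Units of each symbol in P = W/t:
  W (work): kg·m²/s²
  t (time): s  → in the denominator, contributes 1/s

Multiplying the contributions: [kg·m²/s²] · [1/s]
Adding exponents of each base unit: kg: 1, m: 2, s: -3
SI base units of power: kg·m²/s³

Answer: kg·m²/s³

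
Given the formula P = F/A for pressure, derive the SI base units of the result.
Units of each symbol in P = F/A:
  F (force): kg·m/s²
  A (area): m²  → in the denominator, contributes 1/m²

Multiplying the contributions: [kg·m/s²] · [1/m²]
Adding exponents of each base unit: kg: 1, m: -1, s: -2
SI base units of pressure: kg/(m·s²)

Answer: kg/(m·s²)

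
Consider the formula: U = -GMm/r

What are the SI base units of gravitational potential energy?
Units of each symbol in U = -GMm/r:
  G (gravitational constant): m³/(kg·s²)
  M (mass): kg
  m (mass): kg
  r (distance): m  → in the denominator, contributes 1/m
  The minus sign does not affect the units.

Multiplying the contributions: [m³/(kg·s²)] · [kg] · [kg] · [1/m]
Adding exponents of each base unit: kg: 1, m: 2, s: -2
SI base units of gravitational potential energy: kg·m²/s²

Answer: kg·m²/s²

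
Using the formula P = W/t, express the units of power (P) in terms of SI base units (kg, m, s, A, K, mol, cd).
Units of each symbol in P = W/t:
  W (work): kg·m²/s²
  t (time): s  → in the denominator, contributes 1/s

Multiplying the contributions: [kg·m²/s²] · [1/s]
Adding exponents of each base unit: kg: 1, m: 2, s: -3
SI base units of power: kg·m²/s³

Answer: kg·m²/s³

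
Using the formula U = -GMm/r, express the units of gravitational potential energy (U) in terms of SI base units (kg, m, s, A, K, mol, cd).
Units of each symbol in U = -GMm/r:
  G (gravitational constant): m³/(kg·s²)
  M (mass): kg
  m (mass): kg
  r (distance): m  → in the denominator, contributes 1/m
  The minus sign does not affect the units.

Multiplying the contributions: [m³/(kg·s²)] · [kg] · [kg] · [1/m]
Adding exponents of each base unit: kg: 1, m: 2, s: -2
SI base units of gravitational potential energy: kg·m²/s²

Answer: kg·m²/s²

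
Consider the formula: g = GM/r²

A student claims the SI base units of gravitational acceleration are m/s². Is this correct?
Units of each symbol in g = GM/r²:
  G (gravitational constant): m³/(kg·s²)
  M (mass): kg
  r (distance): m  → to the power 2 in the denominator, contributes 1/m²

Multiplying the contributions: [m³/(kg·s²)] · [kg] · [1/m²]
Adding exponents of each base unit: m: 1, s: -2
SI base units of gravitational acceleration: m/s²

The claimed units m/s² match the derived units, so the claim is correct.

Answer: Yes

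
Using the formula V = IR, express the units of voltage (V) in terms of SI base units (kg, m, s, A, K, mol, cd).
Units of each symbol in V = IR:
  I (current): A
  R (resistance, in ohms): kg·m²/(s³·A²)

Multiplying the contributions: [A] · [kg·m²/(s³·A²)]
Adding exponents of each base unit: kg: 1, m: 2, s: -3, A: -1
SI base units of voltage: kg·m²/(s³·A)

Answer: kg·m²/(s³·A)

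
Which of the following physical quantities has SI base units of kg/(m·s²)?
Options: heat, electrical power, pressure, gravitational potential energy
Checking the SI base units of each option:
  heat (Q = mcΔT): kg·m²/s²  ✗
  electrical power (P = IV): kg·m²/s³  ✗
  pressure (P = F/A): kg/(m·s²)  ✓ matches
  gravitational potential energy (U = -GMm/r): kg·m²/s²  ✗

Only pressure has units kg/(m·s²).

Answer: pressure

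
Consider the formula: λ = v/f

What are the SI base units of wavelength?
Units of each symbol in λ = v/f:
  v (wave speed): m/s
  f (frequency): 1/s  → in the denominator, contributes s

Multiplying the contributions: [m/s] · [s]
Adding exponents of each base unit: m: 1
SI base units of wavelength: m

Answer: m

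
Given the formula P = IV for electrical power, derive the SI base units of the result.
Units of each symbol in P = IV:
  I (current): A
  V (voltage, in volts): kg·m²/(s³·A)

Multiplying the contributions: [A] · [kg·m²/(s³·A)]
Adding exponents of each base unit: kg: 1, m: 2, s: -3
SI base units of electrical power: kg·m²/s³

Answer: kg·m²/s³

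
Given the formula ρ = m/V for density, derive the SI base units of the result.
Units of each symbol in ρ = m/V:
  m (mass): kg
  V (volume): m³  → in the denominator, contributes 1/m³

Multiplying the contributions: [kg] · [1/m³]
Adding exponents of each base unit: kg: 1, m: -3
SI base units of density: kg/m³

Answer: kg/m³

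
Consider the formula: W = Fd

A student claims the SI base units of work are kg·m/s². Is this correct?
Units of each symbol in W = Fd:
  F (force): kg·m/s²
  d (displacement): m

Multiplying the contributions: [kg·m/s²] · [m]
Adding exponents of each base unit: kg: 1, m: 2, s: -2
SI base units of work: kg·m²/s²

The claimed units kg·m/s² (exponents kg: 1, m: 1, s: -2) do not match the derived units kg·m²/s² (exponents kg: 1, m: 2, s: -2), so the claim is incorrect.

Answer: No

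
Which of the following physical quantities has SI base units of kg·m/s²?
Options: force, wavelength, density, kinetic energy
Checking the SI base units of each option:
  force (F = ma): kg·m/s²  ✓ matches
  wavelength (λ = v/f): m  ✗
  density (ρ = m/V): kg/m³  ✗
  kinetic energy (E = ½mv²): kg·m²/s²  ✗

Only force has units kg·m/s².

Answer: force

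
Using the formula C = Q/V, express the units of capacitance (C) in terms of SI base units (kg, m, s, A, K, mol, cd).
Units of each symbol in C = Q/V:
  Q (charge, in coulombs): s·A
  V (voltage, in volts): kg·m²/(s³·A)  → in the denominator, contributes s³·A/(kg·m²)

Multiplying the contributions: [s·A] · [s³·A/(kg·m²)]
Adding exponents of each base unit: kg: -1, m: -2, s: 4, A: 2
SI base units of capacitance: s⁴·A²/(kg·m²)

Answer: s⁴·A²/(kg·m²)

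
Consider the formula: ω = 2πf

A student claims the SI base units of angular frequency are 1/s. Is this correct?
Units of each symbol in ω = 2πf:
  f (frequency): 1/s
  The factor 2π is dimensionless.

Multiplying the contributions: [1/s]
Adding exponents of each base unit: s: -1
SI base units of angular frequency: 1/s

The claimed units 1/s match the derived units, so the claim is correct.

Answer: Yes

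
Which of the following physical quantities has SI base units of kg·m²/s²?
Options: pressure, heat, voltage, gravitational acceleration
Checking the SI base units of each option:
  pressure (P = F/A): kg/(m·s²)  ✗
  heat (Q = mcΔT): kg·m²/s²  ✓ matches
  voltage (V = IR): kg·m²/(s³·A)  ✗
  gravitational acceleration (g = GM/r²): m/s²  ✗

Only heat has units kg·m²/s².

Answer: heat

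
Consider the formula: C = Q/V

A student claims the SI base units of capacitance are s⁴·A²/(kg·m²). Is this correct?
Units of each symbol in C = Q/V:
  Q (charge, in coulombs): s·A
  V (voltage, in volts): kg·m²/(s³·A)  → in the denominator, contributes s³·A/(kg·m²)

Multiplying the contributions: [s·A] · [s³·A/(kg·m²)]
Adding exponents of each base unit: kg: -1, m: -2, s: 4, A: 2
SI base units of capacitance: s⁴·A²/(kg·m²)

The claimed units s⁴·A²/(kg·m²) match the derived units, so the claim is correct.

Answer: Yes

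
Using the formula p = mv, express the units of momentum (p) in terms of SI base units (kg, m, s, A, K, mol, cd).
Units of each symbol in p = mv:
  m (mass): kg
  v (velocity): m/s

Multiplying the contributions: [kg] · [m/s]
Adding exponents of each base unit: kg: 1, m: 1, s: -1
SI base units of momentum: kg·m/s

Answer: kg·m/s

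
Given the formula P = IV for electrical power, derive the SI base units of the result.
Units of each symbol in P = IV:
  I (current): A
  V (voltage, in volts): kg·m²/(s³·A)

Multiplying the contributions: [A] · [kg·m²/(s³·A)]
Adding exponents of each base unit: kg: 1, m: 2, s: -3
SI base units of electrical power: kg·m²/s³

Answer: kg·m²/s³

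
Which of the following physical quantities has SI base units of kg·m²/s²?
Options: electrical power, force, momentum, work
Checking the SI base units of each option:
  electrical power (P = IV): kg·m²/s³  ✗
  force (F = ma): kg·m/s²  ✗
  momentum (p = mv): kg·m/s  ✗
  work (W = Fd): kg·m²/s²  ✓ matches

Only work has units kg·m²/s².

Answer: work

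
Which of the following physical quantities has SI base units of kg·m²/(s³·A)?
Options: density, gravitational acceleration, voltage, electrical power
Checking the SI base units of each option:
  density (ρ = m/V): kg/m³  ✗
  gravitational acceleration (g = GM/r²): m/s²  ✗
  voltage (V = IR): kg·m²/(s³·A)  ✓ matches
  electrical power (P = IV): kg·m²/s³  ✗

Only voltage has units kg·m²/(s³·A).

Answer: voltage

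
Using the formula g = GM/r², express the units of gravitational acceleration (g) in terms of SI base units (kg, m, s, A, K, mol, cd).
Units of each symbol in g = GM/r²:
  G (gravitational constant): m³/(kg·s²)
  M (mass): kg
  r (distance): m  → to the power 2 in the denominator, contributes 1/m²

Multiplying the contributions: [m³/(kg·s²)] · [kg] · [1/m²]
Adding exponents of each base unit: m: 1, s: -2
SI base units of gravitational acceleration: m/s²

Answer: m/s²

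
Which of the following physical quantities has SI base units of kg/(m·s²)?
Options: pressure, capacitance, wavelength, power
Checking the SI base units of each option:
  pressure (P = F/A): kg/(m·s²)  ✓ matches
  capacitance (C = Q/V): s⁴·A²/(kg·m²)  ✗
  wavelength (λ = v/f): m  ✗
  power (P = W/t): kg·m²/s³  ✗

Only pressure has units kg/(m·s²).

Answer: pressure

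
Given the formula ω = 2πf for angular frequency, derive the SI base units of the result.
Units of each symbol in ω = 2πf:
  f (frequency): 1/s
  The factor 2π is dimensionless.

Multiplying the contributions: [1/s]
Adding exponents of each base unit: s: -1
SI base units of angular frequency: 1/s

Answer: 1/s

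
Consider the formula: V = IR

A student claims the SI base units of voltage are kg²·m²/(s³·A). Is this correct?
Units of each symbol in V = IR:
  I (current): A
  R (resistance, in ohms): kg·m²/(s³·A²)

Multiplying the contributions: [A] · [kg·m²/(s³·A²)]
Adding exponents of each base unit: kg: 1, m: 2, s: -3, A: -1
SI base units of voltage: kg·m²/(s³·A)

The claimed units kg²·m²/(s³·A) (exponents kg: 2, m: 2, s: -3, A: -1) do not match the derived units kg·m²/(s³·A) (exponents kg: 1, m: 2, s: -3, A: -1), so the claim is incorrect.

Answer: No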